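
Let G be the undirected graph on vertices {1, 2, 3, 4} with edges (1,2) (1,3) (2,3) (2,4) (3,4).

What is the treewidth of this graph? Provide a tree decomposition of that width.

Treewidth 2.
One such decomposition:
Bags: B1 = {1, 2, 3}  B2 = {2, 3, 4}
Tree: B1–B2

Every bag has size at most 3, so the width is 3 − 1 = 2 and tw(G) ≤ 2. Conversely, {1, 2, 3} is a clique of size 3, and the vertices of any clique must share a bag in every tree decomposition; so some bag has ≥ 3 vertices and tw(G) ≥ 2. Combining the bounds, tw(G) = 2.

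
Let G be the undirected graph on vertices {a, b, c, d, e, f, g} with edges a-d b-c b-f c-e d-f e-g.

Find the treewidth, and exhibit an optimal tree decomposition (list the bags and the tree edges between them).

Every bag has size at most 2, so the width is 2 − 1 = 1 and tw(G) ≤ 1. G has an edge, so its treewidth is at least 1. Therefore the treewidth is 1.

Treewidth 1.
One such decomposition:
Bags: B1 = {e, g}  B2 = {c, e}  B3 = {b, c}  B4 = {b, f}  B5 = {d, f}  B6 = {a, d}
Tree: B1–B2, B2–B3, B3–B4, B4–B5, B5–B6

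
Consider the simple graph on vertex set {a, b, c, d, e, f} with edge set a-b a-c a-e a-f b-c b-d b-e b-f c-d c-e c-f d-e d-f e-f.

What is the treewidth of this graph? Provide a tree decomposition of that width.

Treewidth 4.
One such decomposition:
Bags: B1 = {a, b, c, e, f}  B2 = {b, c, d, e, f}
Tree: B1–B2

The largest bag has 5 vertices, giving width 4; this decomposition certifies tw(G) ≤ 4. For the lower bound, the 5 vertices {b, c, d, e, f} are pairwise adjacent, and any tree decomposition puts a clique entirely inside one bag — forcing width ≥ 4. Hence tw(G) = 4 exactly.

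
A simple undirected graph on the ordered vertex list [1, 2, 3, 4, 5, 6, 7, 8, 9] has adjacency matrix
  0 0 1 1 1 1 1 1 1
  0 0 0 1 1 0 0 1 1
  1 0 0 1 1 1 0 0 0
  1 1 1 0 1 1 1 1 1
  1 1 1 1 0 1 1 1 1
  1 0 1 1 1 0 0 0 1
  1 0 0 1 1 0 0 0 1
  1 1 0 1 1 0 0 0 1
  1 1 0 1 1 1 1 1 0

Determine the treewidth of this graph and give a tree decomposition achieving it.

Each bag holds 5 vertices, so the decomposition has width 4, which upper-bounds the treewidth. For the lower bound, the 5 vertices {1, 4, 5, 8, 9} are pairwise adjacent, and any tree decomposition puts a clique entirely inside one bag — forcing width ≥ 4. Therefore the treewidth is 4.

Treewidth 4.
Bags: B1 = {1, 3, 4, 5, 6}  B2 = {1, 4, 5, 6, 9}  B3 = {1, 4, 5, 7, 9}  B4 = {1, 4, 5, 8, 9}  B5 = {2, 4, 5, 8, 9}
Tree: B1–B2, B2–B3, B3–B4, B4–B5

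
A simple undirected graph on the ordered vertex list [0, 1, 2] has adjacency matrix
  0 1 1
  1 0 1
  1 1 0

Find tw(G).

A width-2 tree decomposition is:
Bags: B1 = {0, 1, 2}
Tree: (single bag)
With just one bag of size 3, the width is 3 − 1 = 2, so tw(G) ≤ 2. For the lower bound, the 3 vertices {0, 1, 2} are pairwise adjacent, and any tree decomposition puts a clique entirely inside one bag — forcing width ≥ 2. The upper and lower bounds meet at 2, so that is the treewidth.

2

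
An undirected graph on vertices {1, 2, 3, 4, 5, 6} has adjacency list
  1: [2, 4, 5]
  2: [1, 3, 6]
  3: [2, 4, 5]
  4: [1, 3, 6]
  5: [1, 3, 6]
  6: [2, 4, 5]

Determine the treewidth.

A width-3 tree decomposition is:
Bags: B1 = {1, 2, 4, 5}  B2 = {2, 4, 5, 6}  B3 = {2, 3, 4, 5}
Tree: B1–B2, B2–B3
Each bag holds 4 vertices, so the decomposition has width 3, which upper-bounds the treewidth. For the lower bound: the 4 vertex sets {1,5}, {2,6}, {4}, {3} are disjoint, each induces a connected subgraph, and every pair is joined by at least one edge of G. Contracting each set to a single vertex therefore yields K_{4} as a minor, and since treewidth is minor-monotone, tw(G) ≥ tw(K_{4}) = 3. Combining the bounds, tw(G) = 3.

3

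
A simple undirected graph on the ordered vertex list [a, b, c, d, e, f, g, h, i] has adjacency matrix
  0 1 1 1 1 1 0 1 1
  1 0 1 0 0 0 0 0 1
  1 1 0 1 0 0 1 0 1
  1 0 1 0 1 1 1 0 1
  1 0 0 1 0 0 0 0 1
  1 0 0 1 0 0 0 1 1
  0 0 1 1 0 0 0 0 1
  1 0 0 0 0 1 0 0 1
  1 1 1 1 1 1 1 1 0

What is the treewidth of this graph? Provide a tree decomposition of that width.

Each bag holds 4 vertices, so the decomposition has width 3, which upper-bounds the treewidth. For the lower bound, the 4 vertices {c, d, g, i} are pairwise adjacent, and any tree decomposition puts a clique entirely inside one bag — forcing width ≥ 3. Hence tw(G) = 3 exactly.

Treewidth 3.
One optimal decomposition is:
Bags: B1 = {a, d, f, i}  B2 = {a, d, e, i}  B3 = {a, c, d, i}  B4 = {a, f, h, i}  B5 = {a, b, c, i}  B6 = {c, d, g, i}
Tree: B1–B2, B2–B3, B1–B4, B3–B5, B3–B6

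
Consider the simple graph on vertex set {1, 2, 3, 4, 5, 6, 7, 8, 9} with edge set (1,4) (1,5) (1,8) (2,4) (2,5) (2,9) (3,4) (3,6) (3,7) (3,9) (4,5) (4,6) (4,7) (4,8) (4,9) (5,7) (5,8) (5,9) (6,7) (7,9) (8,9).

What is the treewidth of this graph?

A width-3 tree decomposition is:
Bags: B1 = {4, 5, 7, 9}  B2 = {3, 4, 7, 9}  B3 = {4, 5, 8, 9}  B4 = {1, 4, 5, 8}  B5 = {2, 4, 5, 9}  B6 = {3, 4, 6, 7}
Tree: B1–B2, B1–B3, B3–B4, B3–B5, B2–B6
The largest bag has 4 vertices, giving width 3; this decomposition certifies tw(G) ≤ 3. Conversely, {3, 4, 7, 9} is a clique of size 4, and the vertices of any clique must share a bag in every tree decomposition; so some bag has ≥ 4 vertices and tw(G) ≥ 3. Therefore the treewidth is 3.

3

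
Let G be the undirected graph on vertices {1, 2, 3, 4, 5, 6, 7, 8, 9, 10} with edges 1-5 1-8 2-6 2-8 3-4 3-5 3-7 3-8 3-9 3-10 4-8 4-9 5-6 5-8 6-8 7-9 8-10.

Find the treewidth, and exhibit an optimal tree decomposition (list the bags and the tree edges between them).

The largest bag has 3 vertices, giving width 2; this decomposition certifies tw(G) ≤ 2. On the other hand G contains the 3-clique {1, 5, 8}. A clique must lie in a single bag of any decomposition, so no decomposition can have width below 2. Combining the bounds, tw(G) = 2.

Treewidth 2.
One such decomposition:
Bags: B1 = {3, 4, 9}  B2 = {3, 4, 8}  B3 = {3, 5, 8}  B4 = {3, 8, 10}  B5 = {5, 6, 8}  B6 = {2, 6, 8}  B7 = {1, 5, 8}  B8 = {3, 7, 9}
Tree: B1–B2, B2–B3, B3–B4, B3–B5, B5–B6, B3–B7, B1–B8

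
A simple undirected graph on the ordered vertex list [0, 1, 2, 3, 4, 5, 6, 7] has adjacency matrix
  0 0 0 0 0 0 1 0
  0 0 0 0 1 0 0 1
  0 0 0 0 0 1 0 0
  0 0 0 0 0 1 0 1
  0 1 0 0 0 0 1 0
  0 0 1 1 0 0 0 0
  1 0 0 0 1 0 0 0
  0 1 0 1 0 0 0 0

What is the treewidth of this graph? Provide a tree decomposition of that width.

Treewidth 1.
Bags: B1 = {2, 5}  B2 = {3, 5}  B3 = {3, 7}  B4 = {1, 7}  B5 = {1, 4}  B6 = {4, 6}  B7 = {0, 6}
Tree: B1–B2, B2–B3, B3–B4, B4–B5, B5–B6, B6–B7

The largest bag has 2 vertices, giving width 1; this decomposition certifies tw(G) ≤ 1. G has an edge, so its treewidth is at least 1. Therefore the treewidth is 1.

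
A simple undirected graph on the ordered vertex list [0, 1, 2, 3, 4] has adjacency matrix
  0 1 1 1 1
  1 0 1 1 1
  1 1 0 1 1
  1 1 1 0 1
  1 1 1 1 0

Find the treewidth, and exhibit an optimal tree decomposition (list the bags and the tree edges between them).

A single bag containing all 5 vertices is trivially a valid decomposition of width 4. On the other hand G contains the 5-clique {0, 1, 2, 3, 4}. A clique must lie in a single bag of any decomposition, so no decomposition can have width below 4. The upper and lower bounds meet at 4, so that is the treewidth.

Treewidth 4.
One optimal decomposition is:
Bags: B1 = {0, 1, 2, 3, 4}
Tree: (single bag)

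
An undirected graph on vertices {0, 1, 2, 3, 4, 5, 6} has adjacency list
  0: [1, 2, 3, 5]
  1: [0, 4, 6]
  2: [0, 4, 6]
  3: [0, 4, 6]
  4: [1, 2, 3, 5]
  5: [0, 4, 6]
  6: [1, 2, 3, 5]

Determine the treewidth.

3

A width-3 tree decomposition is:
Bags: B1 = {0, 1, 4, 6}  B2 = {0, 3, 4, 6}  B3 = {0, 2, 4, 6}  B4 = {0, 4, 5, 6}
Tree: B1–B2, B2–B3, B3–B4
Every bag has size at most 4, so the width is 4 − 1 = 3 and tw(G) ≤ 3. For the lower bound: the 4 vertex sets {1,4}, {0,3}, {6}, {2} are disjoint, each induces a connected subgraph, and every pair is joined by at least one edge of G. Contracting each set to a single vertex therefore yields K_{4} as a minor, and since treewidth is minor-monotone, tw(G) ≥ tw(K_{4}) = 3. Combining the bounds, tw(G) = 3.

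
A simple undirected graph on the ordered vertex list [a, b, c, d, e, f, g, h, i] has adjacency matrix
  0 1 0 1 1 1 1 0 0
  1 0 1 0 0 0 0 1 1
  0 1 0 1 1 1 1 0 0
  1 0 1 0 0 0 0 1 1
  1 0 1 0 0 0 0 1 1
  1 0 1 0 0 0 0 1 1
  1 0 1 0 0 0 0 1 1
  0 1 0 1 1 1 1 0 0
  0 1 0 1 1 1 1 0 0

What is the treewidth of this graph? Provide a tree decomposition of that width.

Treewidth 4.
Bags: B1 = {a, c, d, h, i}  B2 = {a, c, e, h, i}  B3 = {a, c, g, h, i}  B4 = {a, b, c, h, i}  B5 = {a, c, f, h, i}
Tree: B1–B2, B2–B3, B3–B4, B4–B5

Each bag holds 5 vertices, so the decomposition has width 4, which upper-bounds the treewidth. For the lower bound: the 5 vertex sets {c,d}, {e,h}, {a,g}, {i}, {b} are disjoint, each induces a connected subgraph, and every pair is joined by at least one edge of G. Contracting each set to a single vertex therefore yields K_{5} as a minor, and since treewidth is minor-monotone, tw(G) ≥ tw(K_{5}) = 4. Therefore the treewidth is 4.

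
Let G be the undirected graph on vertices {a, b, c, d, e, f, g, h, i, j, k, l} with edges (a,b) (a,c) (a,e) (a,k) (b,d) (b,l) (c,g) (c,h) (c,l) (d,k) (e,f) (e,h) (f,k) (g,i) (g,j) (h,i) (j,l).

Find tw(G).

A width-3 tree decomposition is:
Bags: B1 = {b, d, f, k}  B2 = {a, b, f, k}  B3 = {a, b, e, f}  B4 = {a, b, e, l}  B5 = {a, c, e, l}  B6 = {c, e, h, l}  B7 = {c, h, j, l}  B8 = {c, g, h, j}  B9 = {g, h, i, j}
Tree: B1–B2, B2–B3, B3–B4, B4–B5, B5–B6, B6–B7, B7–B8, B8–B9
Every bag has size at most 4, so the width is 4 − 1 = 3 and tw(G) ≤ 3. For the lower bound: the 4 vertex sets {d,f,k}, {b}, {a}, {c,e,h,l} are disjoint, each induces a connected subgraph, and every pair is joined by at least one edge of G. Contracting each set to a single vertex therefore yields K_{4} as a minor, and since treewidth is minor-monotone, tw(G) ≥ tw(K_{4}) = 3. The upper and lower bounds meet at 3, so that is the treewidth.

3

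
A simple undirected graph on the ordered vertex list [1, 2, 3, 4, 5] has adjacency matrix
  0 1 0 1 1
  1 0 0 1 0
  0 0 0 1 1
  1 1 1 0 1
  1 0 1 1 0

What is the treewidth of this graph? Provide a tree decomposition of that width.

The largest bag has 3 vertices, giving width 2; this decomposition certifies tw(G) ≤ 2. Conversely, {1, 2, 4} is a clique of size 3, and the vertices of any clique must share a bag in every tree decomposition; so some bag has ≥ 3 vertices and tw(G) ≥ 2. The upper and lower bounds meet at 2, so that is the treewidth.

Treewidth 2.
One optimal decomposition is:
Bags: B1 = {3, 4, 5}  B2 = {1, 4, 5}  B3 = {1, 2, 4}
Tree: B1–B2, B2–B3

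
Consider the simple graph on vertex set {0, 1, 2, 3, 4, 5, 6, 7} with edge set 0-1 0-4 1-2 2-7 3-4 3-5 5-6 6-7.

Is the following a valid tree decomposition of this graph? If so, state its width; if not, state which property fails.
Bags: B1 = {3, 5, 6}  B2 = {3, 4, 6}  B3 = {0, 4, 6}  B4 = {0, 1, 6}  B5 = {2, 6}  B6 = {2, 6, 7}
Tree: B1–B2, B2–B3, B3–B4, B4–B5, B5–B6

No — edge (1,2) lies in no bag.

A tree decomposition must satisfy three properties: every vertex lies in some bag; for every edge, both endpoints lie together in some bag; and for every vertex, the bags containing it form a connected subtree. Here edge (1,2) lies in no bag, so the decomposition is invalid.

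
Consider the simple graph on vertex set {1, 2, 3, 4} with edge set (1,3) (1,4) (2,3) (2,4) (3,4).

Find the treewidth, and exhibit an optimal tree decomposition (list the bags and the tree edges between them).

Every bag has size at most 3, so the width is 3 − 1 = 2 and tw(G) ≤ 2. Conversely, {1, 3, 4} is a clique of size 3, and the vertices of any clique must share a bag in every tree decomposition; so some bag has ≥ 3 vertices and tw(G) ≥ 2. Hence tw(G) = 2 exactly.

Treewidth 2.
One such decomposition:
Bags: B1 = {1, 3, 4}  B2 = {2, 3, 4}
Tree: B1–B2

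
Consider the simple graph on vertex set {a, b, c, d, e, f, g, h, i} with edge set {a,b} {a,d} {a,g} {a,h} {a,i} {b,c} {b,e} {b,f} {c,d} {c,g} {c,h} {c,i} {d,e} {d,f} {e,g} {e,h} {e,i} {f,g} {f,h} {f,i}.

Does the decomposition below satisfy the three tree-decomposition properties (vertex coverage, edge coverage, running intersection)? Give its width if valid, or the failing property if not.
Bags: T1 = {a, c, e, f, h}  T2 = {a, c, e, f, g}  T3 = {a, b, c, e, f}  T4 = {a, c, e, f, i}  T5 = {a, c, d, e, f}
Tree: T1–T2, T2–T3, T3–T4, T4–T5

Vertex coverage: the bags together contain {a, b, c, d, e, f, g, h, i}, the full vertex set. Edge coverage: each edge of G has both endpoints in at least one bag. Running intersection: for every vertex, the bags containing it form a connected subtree. All three properties hold, so this is a valid tree decomposition of width max|bag| − 1 = 4, and hence tw(G) ≤ 4.

Yes; width 4.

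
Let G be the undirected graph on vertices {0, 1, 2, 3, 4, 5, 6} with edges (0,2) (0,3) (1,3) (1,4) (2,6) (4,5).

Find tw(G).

1

A width-1 tree decomposition is:
Bags: B1 = {4, 5}  B2 = {1, 4}  B3 = {1, 3}  B4 = {0, 3}  B5 = {0, 2}  B6 = {2, 6}
Tree: B1–B2, B2–B3, B3–B4, B4–B5, B5–B6
Every bag has size at most 2, so the width is 2 − 1 = 1 and tw(G) ≤ 1. Since G has at least one edge (e.g. 5–4), it is not an edgeless graph, so tw(G) ≥ 1. Therefore the treewidth is 1.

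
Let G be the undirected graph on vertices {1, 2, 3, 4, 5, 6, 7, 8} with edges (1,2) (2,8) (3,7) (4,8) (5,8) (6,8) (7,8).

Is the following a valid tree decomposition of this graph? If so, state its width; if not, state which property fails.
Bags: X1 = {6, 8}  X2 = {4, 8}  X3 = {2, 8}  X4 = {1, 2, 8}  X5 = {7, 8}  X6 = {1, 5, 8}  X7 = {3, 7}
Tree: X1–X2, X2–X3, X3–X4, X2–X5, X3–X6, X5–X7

No — bags containing vertex 1 are not connected in the tree.

A tree decomposition must satisfy three properties: every vertex lies in some bag; for every edge, both endpoints lie together in some bag; and for every vertex, the bags containing it form a connected subtree. Here bags containing vertex 1 are not connected in the tree, so the decomposition is invalid.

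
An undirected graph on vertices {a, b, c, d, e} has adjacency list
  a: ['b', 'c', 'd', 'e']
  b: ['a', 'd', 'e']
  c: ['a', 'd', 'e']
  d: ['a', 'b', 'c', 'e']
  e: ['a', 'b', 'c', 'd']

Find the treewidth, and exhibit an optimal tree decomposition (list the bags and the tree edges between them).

Every bag has size at most 4, so the width is 4 − 1 = 3 and tw(G) ≤ 3. On the other hand G contains the 4-clique {a, c, d, e}. A clique must lie in a single bag of any decomposition, so no decomposition can have width below 3. The upper and lower bounds meet at 3, so that is the treewidth.

Treewidth 3.
Bags: B1 = {a, c, d, e}  B2 = {a, b, d, e}
Tree: B1–B2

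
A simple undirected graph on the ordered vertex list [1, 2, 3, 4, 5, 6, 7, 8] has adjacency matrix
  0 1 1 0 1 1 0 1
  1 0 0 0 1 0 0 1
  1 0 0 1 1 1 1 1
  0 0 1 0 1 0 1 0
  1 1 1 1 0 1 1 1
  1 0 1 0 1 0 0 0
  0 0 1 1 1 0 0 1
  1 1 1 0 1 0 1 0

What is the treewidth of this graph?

A width-3 tree decomposition is:
Bags: B1 = {3, 4, 5, 7}  B2 = {3, 5, 7, 8}  B3 = {1, 3, 5, 8}  B4 = {1, 3, 5, 6}  B5 = {1, 2, 5, 8}
Tree: B1–B2, B2–B3, B3–B4, B3–B5
The largest bag has 4 vertices, giving width 3; this decomposition certifies tw(G) ≤ 3. On the other hand G contains the 4-clique {1, 2, 5, 8}. A clique must lie in a single bag of any decomposition, so no decomposition can have width below 3. Combining the bounds, tw(G) = 3.

3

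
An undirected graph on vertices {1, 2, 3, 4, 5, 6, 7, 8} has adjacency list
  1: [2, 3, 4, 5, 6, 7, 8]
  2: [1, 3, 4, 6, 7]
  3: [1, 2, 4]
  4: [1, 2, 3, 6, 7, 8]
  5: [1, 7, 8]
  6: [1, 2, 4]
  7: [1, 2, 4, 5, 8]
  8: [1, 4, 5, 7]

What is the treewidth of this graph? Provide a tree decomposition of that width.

Treewidth 3.
One optimal decomposition is:
Bags: B1 = {1, 2, 4, 7}  B2 = {1, 4, 7, 8}  B3 = {1, 2, 3, 4}  B4 = {1, 5, 7, 8}  B5 = {1, 2, 4, 6}
Tree: B1–B2, B1–B3, B2–B4, B3–B5

The largest bag has 4 vertices, giving width 3; this decomposition certifies tw(G) ≤ 3. Conversely, {1, 4, 7, 8} is a clique of size 4, and the vertices of any clique must share a bag in every tree decomposition; so some bag has ≥ 4 vertices and tw(G) ≥ 3. Combining the bounds, tw(G) = 3.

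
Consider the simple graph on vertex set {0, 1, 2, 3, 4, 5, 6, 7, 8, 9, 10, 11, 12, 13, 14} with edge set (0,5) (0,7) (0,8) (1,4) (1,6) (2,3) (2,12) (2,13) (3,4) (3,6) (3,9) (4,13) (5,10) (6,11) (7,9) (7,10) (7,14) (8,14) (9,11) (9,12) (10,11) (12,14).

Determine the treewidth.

3

A width-3 tree decomposition is:
Bags: B1 = {1, 2, 4, 13}  B2 = {1, 2, 3, 4}  B3 = {1, 2, 3, 6}  B4 = {2, 3, 6, 12}  B5 = {3, 6, 9, 12}  B6 = {6, 9, 11, 12}  B7 = {9, 11, 12, 14}  B8 = {7, 9, 11, 14}  B9 = {7, 10, 11, 14}  B10 = {7, 8, 10, 14}  B11 = {0, 7, 8, 10}  B12 = {0, 5, 8, 10}
Tree: B1–B2, B2–B3, B3–B4, B4–B5, B5–B6, B6–B7, B7–B8, B8–B9, B9–B10, B10–B11, B11–B12
Each bag holds 4 vertices, so the decomposition has width 3, which upper-bounds the treewidth. For the lower bound: the 4 vertex sets {1,4,13}, {2}, {3}, {6,9,11,12} are disjoint, each induces a connected subgraph, and every pair is joined by at least one edge of G. Contracting each set to a single vertex therefore yields K_{4} as a minor, and since treewidth is minor-monotone, tw(G) ≥ tw(K_{4}) = 3. Therefore the treewidth is 3.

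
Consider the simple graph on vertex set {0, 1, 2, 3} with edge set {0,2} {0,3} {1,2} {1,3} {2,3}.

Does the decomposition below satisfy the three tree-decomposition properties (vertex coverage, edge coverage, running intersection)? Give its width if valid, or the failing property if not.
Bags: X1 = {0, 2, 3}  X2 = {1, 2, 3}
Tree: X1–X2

Yes; width 2.

Every vertex of G appears in some bag (union = {0, 1, 2, 3}); every edge is covered by a bag; and for each vertex v the set of bags containing v is connected in the bag tree. The decomposition is therefore valid. The largest bag has 3 vertices, so the width is 2.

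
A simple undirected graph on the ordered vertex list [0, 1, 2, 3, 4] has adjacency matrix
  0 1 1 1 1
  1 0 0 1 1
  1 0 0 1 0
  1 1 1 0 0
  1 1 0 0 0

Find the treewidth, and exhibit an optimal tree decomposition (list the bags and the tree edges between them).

Treewidth 2.
Bags: B1 = {0, 2, 3}  B2 = {0, 1, 3}  B3 = {0, 1, 4}
Tree: B1–B2, B2–B3

Each bag holds 3 vertices, so the decomposition has width 2, which upper-bounds the treewidth. For the lower bound, the 3 vertices {0, 1, 3} are pairwise adjacent, and any tree decomposition puts a clique entirely inside one bag — forcing width ≥ 2. Hence tw(G) = 2 exactly.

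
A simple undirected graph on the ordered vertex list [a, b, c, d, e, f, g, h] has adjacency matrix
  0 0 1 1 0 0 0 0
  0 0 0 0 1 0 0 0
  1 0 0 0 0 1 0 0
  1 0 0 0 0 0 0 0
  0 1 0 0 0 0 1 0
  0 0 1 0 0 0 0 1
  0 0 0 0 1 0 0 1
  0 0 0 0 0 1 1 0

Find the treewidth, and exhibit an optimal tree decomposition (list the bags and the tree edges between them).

Every bag has size at most 2, so the width is 2 − 1 = 1 and tw(G) ≤ 1. G has an edge, so its treewidth is at least 1. Therefore the treewidth is 1.

Treewidth 1.
One such decomposition:
Bags: B1 = {a, d}  B2 = {a, c}  B3 = {c, f}  B4 = {f, h}  B5 = {g, h}  B6 = {e, g}  B7 = {b, e}
Tree: B1–B2, B2–B3, B3–B4, B4–B5, B5–B6, B6–B7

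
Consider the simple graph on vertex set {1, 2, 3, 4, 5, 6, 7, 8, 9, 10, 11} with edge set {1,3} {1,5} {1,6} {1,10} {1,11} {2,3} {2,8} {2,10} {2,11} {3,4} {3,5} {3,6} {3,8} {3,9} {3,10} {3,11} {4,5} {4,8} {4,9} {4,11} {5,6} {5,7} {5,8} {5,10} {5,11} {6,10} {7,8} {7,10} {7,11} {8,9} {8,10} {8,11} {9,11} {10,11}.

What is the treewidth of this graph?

4

A width-4 tree decomposition is:
Bags: B1 = {3, 5, 8, 10, 11}  B2 = {3, 4, 5, 8, 11}  B3 = {1, 3, 5, 10, 11}  B4 = {1, 3, 5, 6, 10}  B5 = {3, 4, 8, 9, 11}  B6 = {5, 7, 8, 10, 11}  B7 = {2, 3, 8, 10, 11}
Tree: B1–B2, B1–B3, B3–B4, B2–B5, B1–B6, B1–B7
Each bag holds 5 vertices, so the decomposition has width 4, which upper-bounds the treewidth. For the lower bound, the 5 vertices {2, 3, 8, 10, 11} are pairwise adjacent, and any tree decomposition puts a clique entirely inside one bag — forcing width ≥ 4. Combining the bounds, tw(G) = 4.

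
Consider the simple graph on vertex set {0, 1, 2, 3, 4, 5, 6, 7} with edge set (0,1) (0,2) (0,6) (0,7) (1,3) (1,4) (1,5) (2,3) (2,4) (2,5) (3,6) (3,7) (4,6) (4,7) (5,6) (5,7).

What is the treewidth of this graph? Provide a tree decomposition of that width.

The largest bag has 5 vertices, giving width 4; this decomposition certifies tw(G) ≤ 4. For the lower bound: the 5 vertex sets {4,6}, {0,2}, {1,5}, {7}, {3} are disjoint, each induces a connected subgraph, and every pair is joined by at least one edge of G. Contracting each set to a single vertex therefore yields K_{5} as a minor, and since treewidth is minor-monotone, tw(G) ≥ tw(K_{5}) = 4. Hence tw(G) = 4 exactly.

Treewidth 4.
Bags: B1 = {1, 2, 4, 6, 7}  B2 = {0, 1, 2, 6, 7}  B3 = {1, 2, 5, 6, 7}  B4 = {1, 2, 3, 6, 7}
Tree: B1–B2, B2–B3, B3–B4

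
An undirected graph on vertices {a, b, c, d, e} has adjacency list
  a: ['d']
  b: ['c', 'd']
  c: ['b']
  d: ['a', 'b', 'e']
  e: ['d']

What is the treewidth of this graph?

1

A width-1 tree decomposition is:
Bags: B1 = {b, d}  B2 = {a, d}  B3 = {b, c}  B4 = {d, e}
Tree: B1–B2, B1–B3, B1–B4
Each bag holds 2 vertices, so the decomposition has width 1, which upper-bounds the treewidth. G has an edge, so its treewidth is at least 1. Therefore the treewidth is 1.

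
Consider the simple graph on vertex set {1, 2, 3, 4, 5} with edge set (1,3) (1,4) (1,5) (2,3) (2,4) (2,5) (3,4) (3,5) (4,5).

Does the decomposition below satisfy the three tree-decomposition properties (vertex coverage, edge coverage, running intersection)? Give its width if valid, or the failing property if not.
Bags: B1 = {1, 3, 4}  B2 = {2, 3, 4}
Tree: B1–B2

A tree decomposition must satisfy three properties: every vertex lies in some bag; for every edge, both endpoints lie together in some bag; and for every vertex, the bags containing it form a connected subtree. Here vertex 5 appears in no bag, so the decomposition is invalid.

No — vertex 5 appears in no bag.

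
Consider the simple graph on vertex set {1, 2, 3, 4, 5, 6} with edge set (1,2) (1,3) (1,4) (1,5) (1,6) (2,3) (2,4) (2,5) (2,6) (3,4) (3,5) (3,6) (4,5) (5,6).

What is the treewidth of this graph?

A width-4 tree decomposition is:
Bags: B1 = {1, 2, 3, 5, 6}  B2 = {1, 2, 3, 4, 5}
Tree: B1–B2
Each bag holds 5 vertices, so the decomposition has width 4, which upper-bounds the treewidth. On the other hand G contains the 5-clique {1, 2, 3, 4, 5}. A clique must lie in a single bag of any decomposition, so no decomposition can have width below 4. The upper and lower bounds meet at 4, so that is the treewidth.

4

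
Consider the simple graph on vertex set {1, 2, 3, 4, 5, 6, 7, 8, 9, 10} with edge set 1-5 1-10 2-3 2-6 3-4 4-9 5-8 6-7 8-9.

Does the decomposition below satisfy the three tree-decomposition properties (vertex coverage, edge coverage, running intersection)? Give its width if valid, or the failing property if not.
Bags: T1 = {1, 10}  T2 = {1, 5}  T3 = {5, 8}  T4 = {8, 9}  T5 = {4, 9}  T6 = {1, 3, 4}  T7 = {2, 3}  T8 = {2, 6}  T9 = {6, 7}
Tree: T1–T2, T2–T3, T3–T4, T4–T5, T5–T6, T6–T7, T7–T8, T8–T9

No — bags containing vertex 1 are not connected in the tree.

A tree decomposition must satisfy three properties: every vertex lies in some bag; for every edge, both endpoints lie together in some bag; and for every vertex, the bags containing it form a connected subtree. Here bags containing vertex 1 are not connected in the tree, so the decomposition is invalid.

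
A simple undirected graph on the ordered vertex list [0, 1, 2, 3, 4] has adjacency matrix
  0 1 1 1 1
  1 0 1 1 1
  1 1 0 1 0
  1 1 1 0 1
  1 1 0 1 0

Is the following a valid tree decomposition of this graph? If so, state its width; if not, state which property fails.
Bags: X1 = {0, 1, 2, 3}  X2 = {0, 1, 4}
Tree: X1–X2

No — edge (3,4) lies in no bag.

A tree decomposition must satisfy three properties: every vertex lies in some bag; for every edge, both endpoints lie together in some bag; and for every vertex, the bags containing it form a connected subtree. Here edge (3,4) lies in no bag, so the decomposition is invalid.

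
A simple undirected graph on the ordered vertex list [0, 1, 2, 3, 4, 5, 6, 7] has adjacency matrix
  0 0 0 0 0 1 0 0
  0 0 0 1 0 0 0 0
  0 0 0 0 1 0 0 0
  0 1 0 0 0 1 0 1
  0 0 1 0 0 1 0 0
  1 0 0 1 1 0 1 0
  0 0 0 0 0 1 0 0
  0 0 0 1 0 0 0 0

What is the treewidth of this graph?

A width-1 tree decomposition is:
Bags: B1 = {3, 7}  B2 = {3, 5}  B3 = {4, 5}  B4 = {1, 3}  B5 = {5, 6}  B6 = {2, 4}  B7 = {0, 5}
Tree: B1–B2, B2–B3, B1–B4, B2–B5, B3–B6, B5–B7
Each bag holds 2 vertices, so the decomposition has width 1, which upper-bounds the treewidth. Any graph with an edge has treewidth ≥ 1, and G has the edge 3–7. Therefore the treewidth is 1.

1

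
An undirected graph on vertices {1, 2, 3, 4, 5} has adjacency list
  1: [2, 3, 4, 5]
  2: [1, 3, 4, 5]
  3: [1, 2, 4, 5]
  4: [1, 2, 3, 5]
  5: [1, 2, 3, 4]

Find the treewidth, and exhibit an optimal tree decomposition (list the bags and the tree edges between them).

A single bag containing all 5 vertices is trivially a valid decomposition of width 4. Conversely, {1, 2, 3, 4, 5} is a clique of size 5, and the vertices of any clique must share a bag in every tree decomposition; so some bag has ≥ 5 vertices and tw(G) ≥ 4. Therefore the treewidth is 4.

Treewidth 4.
Bags: B1 = {1, 2, 3, 4, 5}
Tree: (single bag)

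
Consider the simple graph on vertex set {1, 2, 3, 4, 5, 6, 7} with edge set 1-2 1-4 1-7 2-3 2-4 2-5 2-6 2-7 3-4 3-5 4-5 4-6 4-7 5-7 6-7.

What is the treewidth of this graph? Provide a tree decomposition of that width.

Each bag holds 4 vertices, so the decomposition has width 3, which upper-bounds the treewidth. For the lower bound, the 4 vertices {2, 3, 4, 5} are pairwise adjacent, and any tree decomposition puts a clique entirely inside one bag — forcing width ≥ 3. Hence tw(G) = 3 exactly.

Treewidth 3.
One optimal decomposition is:
Bags: B1 = {1, 2, 4, 7}  B2 = {2, 4, 5, 7}  B3 = {2, 4, 6, 7}  B4 = {2, 3, 4, 5}
Tree: B1–B2, B2–B3, B2–B4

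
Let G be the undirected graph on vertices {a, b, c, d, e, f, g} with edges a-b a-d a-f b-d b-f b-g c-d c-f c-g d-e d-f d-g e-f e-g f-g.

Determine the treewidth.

3

A width-3 tree decomposition is:
Bags: B1 = {c, d, f, g}  B2 = {b, d, f, g}  B3 = {d, e, f, g}  B4 = {a, b, d, f}
Tree: B1–B2, B1–B3, B2–B4
Each bag holds 4 vertices, so the decomposition has width 3, which upper-bounds the treewidth. On the other hand G contains the 4-clique {d, e, f, g}. A clique must lie in a single bag of any decomposition, so no decomposition can have width below 3. Therefore the treewidth is 3.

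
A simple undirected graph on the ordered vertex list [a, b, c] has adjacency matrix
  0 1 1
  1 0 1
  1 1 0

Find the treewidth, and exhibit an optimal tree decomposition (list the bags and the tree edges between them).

Treewidth 2.
One such decomposition:
Bags: B1 = {a, b, c}
Tree: (single bag)

A single bag containing all 3 vertices is trivially a valid decomposition of width 2. Conversely, {a, b, c} is a clique of size 3, and the vertices of any clique must share a bag in every tree decomposition; so some bag has ≥ 3 vertices and tw(G) ≥ 2. The upper and lower bounds meet at 2, so that is the treewidth.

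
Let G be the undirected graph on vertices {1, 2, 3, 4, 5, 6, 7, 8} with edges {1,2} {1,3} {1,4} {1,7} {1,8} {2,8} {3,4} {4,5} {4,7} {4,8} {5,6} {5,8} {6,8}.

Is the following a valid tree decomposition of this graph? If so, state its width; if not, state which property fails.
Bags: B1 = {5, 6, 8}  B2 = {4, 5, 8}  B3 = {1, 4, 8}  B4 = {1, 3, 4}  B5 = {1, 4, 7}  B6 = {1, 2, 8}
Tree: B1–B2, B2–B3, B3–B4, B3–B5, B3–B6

Yes; width 2.

Checking the three conditions: (i) the bags cover all of {1, 2, 3, 4, 5, 6, 7, 8}; (ii) for each edge, some bag contains both endpoints; (iii) the bags containing any fixed vertex form a subtree. All hold, so the decomposition is valid with width 3 − 1 = 2.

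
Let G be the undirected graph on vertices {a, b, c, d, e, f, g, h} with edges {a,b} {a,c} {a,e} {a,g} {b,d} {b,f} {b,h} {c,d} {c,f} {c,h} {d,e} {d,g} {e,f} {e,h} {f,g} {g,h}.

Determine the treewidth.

A width-4 tree decomposition is:
Bags: B1 = {a, b, c, e, g}  B2 = {b, c, e, f, g}  B3 = {b, c, e, g, h}  B4 = {b, c, d, e, g}
Tree: B1–B2, B2–B3, B3–B4
Each bag holds 5 vertices, so the decomposition has width 4, which upper-bounds the treewidth. For the lower bound: the 5 vertex sets {a,e}, {c,f}, {b,h}, {g}, {d} are disjoint, each induces a connected subgraph, and every pair is joined by at least one edge of G. Contracting each set to a single vertex therefore yields K_{5} as a minor, and since treewidth is minor-monotone, tw(G) ≥ tw(K_{5}) = 4. The upper and lower bounds meet at 4, so that is the treewidth.

4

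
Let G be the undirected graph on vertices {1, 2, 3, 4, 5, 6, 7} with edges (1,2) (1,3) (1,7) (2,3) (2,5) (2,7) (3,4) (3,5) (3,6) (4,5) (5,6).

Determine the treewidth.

2

A width-2 tree decomposition is:
Bags: B1 = {1, 2, 7}  B2 = {1, 2, 3}  B3 = {2, 3, 5}  B4 = {3, 4, 5}  B5 = {3, 5, 6}
Tree: B1–B2, B2–B3, B3–B4, B4–B5
Each bag holds 3 vertices, so the decomposition has width 2, which upper-bounds the treewidth. On the other hand G contains the 3-clique {1, 2, 3}. A clique must lie in a single bag of any decomposition, so no decomposition can have width below 2. The upper and lower bounds meet at 2, so that is the treewidth.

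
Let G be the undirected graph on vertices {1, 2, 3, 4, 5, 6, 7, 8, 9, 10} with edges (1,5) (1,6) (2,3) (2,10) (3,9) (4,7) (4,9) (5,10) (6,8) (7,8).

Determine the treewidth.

A width-2 tree decomposition is:
Bags: B1 = {6, 7, 8}  B2 = {1, 6, 7}  B3 = {1, 5, 7}  B4 = {5, 7, 10}  B5 = {2, 7, 10}  B6 = {2, 3, 7}  B7 = {3, 7, 9}  B8 = {4, 7, 9}
Tree: B1–B2, B2–B3, B3–B4, B4–B5, B5–B6, B6–B7, B7–B8
Every bag has size at most 3, so the width is 3 − 1 = 2 and tw(G) ≤ 2. Since 7–8–6–1–5–10–2–3–9–4–7 is a cycle in G, G is not acyclic. Forests are exactly the graphs of treewidth ≤ 1, so tw(G) ≥ 2. Hence tw(G) = 2 exactly.

2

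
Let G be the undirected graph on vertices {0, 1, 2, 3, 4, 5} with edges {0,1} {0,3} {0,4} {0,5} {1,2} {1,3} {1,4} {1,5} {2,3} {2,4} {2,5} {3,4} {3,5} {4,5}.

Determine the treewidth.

4

A width-4 tree decomposition is:
Bags: B1 = {1, 2, 3, 4, 5}  B2 = {0, 1, 3, 4, 5}
Tree: B1–B2
Each bag holds 5 vertices, so the decomposition has width 4, which upper-bounds the treewidth. For the lower bound, the 5 vertices {0, 1, 3, 4, 5} are pairwise adjacent, and any tree decomposition puts a clique entirely inside one bag — forcing width ≥ 4. The upper and lower bounds meet at 4, so that is the treewidth.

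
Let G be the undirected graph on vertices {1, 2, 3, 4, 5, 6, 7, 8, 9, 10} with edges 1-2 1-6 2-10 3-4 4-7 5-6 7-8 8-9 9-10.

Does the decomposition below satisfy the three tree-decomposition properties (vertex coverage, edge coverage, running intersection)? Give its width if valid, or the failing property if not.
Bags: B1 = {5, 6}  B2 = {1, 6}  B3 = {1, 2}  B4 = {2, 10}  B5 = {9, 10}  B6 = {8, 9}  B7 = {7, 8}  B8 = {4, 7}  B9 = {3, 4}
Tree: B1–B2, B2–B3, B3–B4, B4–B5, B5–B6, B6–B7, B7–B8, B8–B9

Yes; width 1.

Checking the three conditions: (i) the bags cover all of {1, 2, 3, 4, 5, 6, 7, 8, 9, 10}; (ii) for each edge, some bag contains both endpoints; (iii) the bags containing any fixed vertex form a subtree. All hold, so the decomposition is valid with width 2 − 1 = 1.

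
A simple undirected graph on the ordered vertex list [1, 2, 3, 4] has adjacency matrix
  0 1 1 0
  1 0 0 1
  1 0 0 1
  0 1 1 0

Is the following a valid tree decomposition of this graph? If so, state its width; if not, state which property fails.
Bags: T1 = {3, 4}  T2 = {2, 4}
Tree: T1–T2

A tree decomposition must satisfy three properties: every vertex lies in some bag; for every edge, both endpoints lie together in some bag; and for every vertex, the bags containing it form a connected subtree. Here vertex 1 appears in no bag, so the decomposition is invalid.

No — vertex 1 appears in no bag.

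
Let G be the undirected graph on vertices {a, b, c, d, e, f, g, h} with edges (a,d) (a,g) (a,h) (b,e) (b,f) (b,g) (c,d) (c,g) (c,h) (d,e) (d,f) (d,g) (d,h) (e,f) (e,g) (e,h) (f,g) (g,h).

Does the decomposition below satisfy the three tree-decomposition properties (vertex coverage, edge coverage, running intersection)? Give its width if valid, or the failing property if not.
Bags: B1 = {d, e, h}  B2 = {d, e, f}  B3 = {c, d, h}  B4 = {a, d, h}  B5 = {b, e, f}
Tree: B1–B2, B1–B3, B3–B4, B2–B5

A tree decomposition must satisfy three properties: every vertex lies in some bag; for every edge, both endpoints lie together in some bag; and for every vertex, the bags containing it form a connected subtree. Here vertex g appears in no bag, so the decomposition is invalid.

No — vertex g appears in no bag.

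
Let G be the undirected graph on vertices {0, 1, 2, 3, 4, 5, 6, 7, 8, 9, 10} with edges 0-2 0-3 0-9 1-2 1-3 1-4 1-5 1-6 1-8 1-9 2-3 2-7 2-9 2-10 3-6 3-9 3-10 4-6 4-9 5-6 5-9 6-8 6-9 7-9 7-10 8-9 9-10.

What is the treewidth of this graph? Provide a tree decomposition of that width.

Treewidth 3.
One such decomposition:
Bags: B1 = {2, 7, 9, 10}  B2 = {2, 3, 9, 10}  B3 = {1, 2, 3, 9}  B4 = {1, 3, 6, 9}  B5 = {1, 6, 8, 9}  B6 = {0, 2, 3, 9}  B7 = {1, 5, 6, 9}  B8 = {1, 4, 6, 9}
Tree: B1–B2, B2–B3, B3–B4, B4–B5, B3–B6, B4–B7, B5–B8

Every bag has size at most 4, so the width is 4 − 1 = 3 and tw(G) ≤ 3. For the lower bound, the 4 vertices {0, 2, 3, 9} are pairwise adjacent, and any tree decomposition puts a clique entirely inside one bag — forcing width ≥ 3. The upper and lower bounds meet at 3, so that is the treewidth.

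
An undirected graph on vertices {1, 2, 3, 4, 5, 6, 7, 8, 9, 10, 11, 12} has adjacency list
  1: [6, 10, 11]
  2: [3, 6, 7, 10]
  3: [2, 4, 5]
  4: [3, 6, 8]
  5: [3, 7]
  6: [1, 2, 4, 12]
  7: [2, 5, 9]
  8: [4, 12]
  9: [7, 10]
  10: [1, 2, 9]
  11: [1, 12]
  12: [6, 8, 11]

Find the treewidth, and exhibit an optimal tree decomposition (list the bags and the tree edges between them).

Each bag holds 4 vertices, so the decomposition has width 3, which upper-bounds the treewidth. For the lower bound: the 4 vertex sets {8,11,12}, {4}, {6}, {1,2,3,10} are disjoint, each induces a connected subgraph, and every pair is joined by at least one edge of G. Contracting each set to a single vertex therefore yields K_{4} as a minor, and since treewidth is minor-monotone, tw(G) ≥ tw(K_{4}) = 3. Combining the bounds, tw(G) = 3.

Treewidth 3.
One optimal decomposition is:
Bags: B1 = {4, 8, 11, 12}  B2 = {4, 6, 11, 12}  B3 = {1, 4, 6, 11}  B4 = {1, 3, 4, 6}  B5 = {1, 2, 3, 6}  B6 = {1, 2, 3, 10}  B7 = {2, 3, 5, 10}  B8 = {2, 5, 7, 10}  B9 = {5, 7, 9, 10}
Tree: B1–B2, B2–B3, B3–B4, B4–B5, B5–B6, B6–B7, B7–B8, B8–B9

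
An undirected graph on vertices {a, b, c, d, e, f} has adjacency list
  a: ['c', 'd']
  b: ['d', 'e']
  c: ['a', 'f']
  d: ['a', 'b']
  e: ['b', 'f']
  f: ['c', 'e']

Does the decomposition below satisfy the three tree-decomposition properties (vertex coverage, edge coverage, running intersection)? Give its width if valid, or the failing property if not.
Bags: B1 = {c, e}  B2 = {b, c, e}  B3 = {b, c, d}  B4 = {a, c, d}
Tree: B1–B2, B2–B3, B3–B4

A tree decomposition must satisfy three properties: every vertex lies in some bag; for every edge, both endpoints lie together in some bag; and for every vertex, the bags containing it form a connected subtree. Here vertex f appears in no bag, so the decomposition is invalid.

No — vertex f appears in no bag.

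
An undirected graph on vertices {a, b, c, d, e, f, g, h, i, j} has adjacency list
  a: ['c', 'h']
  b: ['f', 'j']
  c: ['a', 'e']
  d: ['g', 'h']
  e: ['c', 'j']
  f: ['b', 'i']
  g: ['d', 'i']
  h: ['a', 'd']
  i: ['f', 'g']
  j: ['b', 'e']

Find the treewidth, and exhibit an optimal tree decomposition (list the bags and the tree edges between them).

Treewidth 2.
One such decomposition:
Bags: B1 = {a, d, h}  B2 = {a, d, g}  B3 = {a, g, i}  B4 = {a, f, i}  B5 = {a, b, f}  B6 = {a, b, j}  B7 = {a, e, j}  B8 = {a, c, e}
Tree: B1–B2, B2–B3, B3–B4, B4–B5, B5–B6, B6–B7, B7–B8

Every bag has size at most 3, so the width is 3 − 1 = 2 and tw(G) ≤ 2. The edges a–h–d–g–i–f–b–j–e–c–a form a cycle, so G is not a tree and its treewidth is at least 2. Combining the bounds, tw(G) = 2.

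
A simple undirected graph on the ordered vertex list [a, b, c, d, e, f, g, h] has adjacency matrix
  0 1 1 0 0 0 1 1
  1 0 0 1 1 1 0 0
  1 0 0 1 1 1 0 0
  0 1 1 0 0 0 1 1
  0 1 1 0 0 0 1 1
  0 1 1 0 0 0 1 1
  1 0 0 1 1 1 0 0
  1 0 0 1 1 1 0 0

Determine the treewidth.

4

A width-4 tree decomposition is:
Bags: B1 = {b, c, e, g, h}  B2 = {b, c, d, g, h}  B3 = {a, b, c, g, h}  B4 = {b, c, f, g, h}
Tree: B1–B2, B2–B3, B3–B4
The largest bag has 5 vertices, giving width 4; this decomposition certifies tw(G) ≤ 4. For the lower bound: the 5 vertex sets {b,e}, {d,h}, {a,c}, {g}, {f} are disjoint, each induces a connected subgraph, and every pair is joined by at least one edge of G. Contracting each set to a single vertex therefore yields K_{5} as a minor, and since treewidth is minor-monotone, tw(G) ≥ tw(K_{5}) = 4. Hence tw(G) = 4 exactly.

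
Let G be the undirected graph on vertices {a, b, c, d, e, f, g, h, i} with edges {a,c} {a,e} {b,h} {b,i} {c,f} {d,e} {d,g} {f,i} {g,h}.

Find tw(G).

A width-2 tree decomposition is:
Bags: B1 = {a, d, e}  B2 = {a, d, g}  B3 = {a, g, h}  B4 = {a, b, h}  B5 = {a, b, i}  B6 = {a, f, i}  B7 = {a, c, f}
Tree: B1–B2, B2–B3, B3–B4, B4–B5, B5–B6, B6–B7
Every bag has size at most 3, so the width is 3 − 1 = 2 and tw(G) ≤ 2. Since a–e–d–g–h–b–i–f–c–a is a cycle in G, G is not acyclic. Forests are exactly the graphs of treewidth ≤ 1, so tw(G) ≥ 2. Therefore the treewidth is 2.

2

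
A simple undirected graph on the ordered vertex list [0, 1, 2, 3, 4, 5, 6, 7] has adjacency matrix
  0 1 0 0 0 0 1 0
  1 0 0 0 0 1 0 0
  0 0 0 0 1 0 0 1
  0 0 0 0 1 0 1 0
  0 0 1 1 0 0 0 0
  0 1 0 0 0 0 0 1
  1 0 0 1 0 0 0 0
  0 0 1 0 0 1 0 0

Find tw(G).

2

A width-2 tree decomposition is:
Bags: B1 = {0, 1, 6}  B2 = {1, 3, 6}  B3 = {1, 3, 4}  B4 = {1, 2, 4}  B5 = {1, 2, 7}  B6 = {1, 5, 7}
Tree: B1–B2, B2–B3, B3–B4, B4–B5, B5–B6
The largest bag has 3 vertices, giving width 2; this decomposition certifies tw(G) ≤ 2. Since 1–0–6–3–4–2–7–5–1 is a cycle in G, G is not acyclic. Forests are exactly the graphs of treewidth ≤ 1, so tw(G) ≥ 2. Therefore the treewidth is 2.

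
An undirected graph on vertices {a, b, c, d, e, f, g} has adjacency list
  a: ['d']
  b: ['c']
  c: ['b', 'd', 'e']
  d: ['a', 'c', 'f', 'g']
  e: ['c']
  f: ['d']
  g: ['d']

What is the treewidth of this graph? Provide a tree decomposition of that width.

Each bag holds 2 vertices, so the decomposition has width 1, which upper-bounds the treewidth. Any graph with an edge has treewidth ≥ 1, and G has the edge a–d. The upper and lower bounds meet at 1, so that is the treewidth.

Treewidth 1.
One such decomposition:
Bags: B1 = {a, d}  B2 = {c, d}  B3 = {d, f}  B4 = {d, g}  B5 = {c, e}  B6 = {b, c}
Tree: B1–B2, B1–B3, B3–B4, B2–B5, B2–B6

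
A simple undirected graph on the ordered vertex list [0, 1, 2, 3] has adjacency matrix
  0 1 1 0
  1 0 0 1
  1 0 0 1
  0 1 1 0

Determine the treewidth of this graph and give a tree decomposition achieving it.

Treewidth 2.
One such decomposition:
Bags: B1 = {0, 1, 2}  B2 = {1, 2, 3}
Tree: B1–B2

Every bag has size at most 3, so the width is 3 − 1 = 2 and tw(G) ≤ 2. For the lower bound, G contains the cycle 1–0–2–3–1, so G is not a forest; only forests have treewidth ≤ 1, hence tw(G) ≥ 2. Therefore the treewidth is 2.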